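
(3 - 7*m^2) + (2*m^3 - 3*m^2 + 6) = 2*m^3 - 10*m^2 + 9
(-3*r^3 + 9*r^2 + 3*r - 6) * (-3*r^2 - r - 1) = 9*r^5 - 24*r^4 - 15*r^3 + 6*r^2 + 3*r + 6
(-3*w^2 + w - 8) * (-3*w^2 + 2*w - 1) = 9*w^4 - 9*w^3 + 29*w^2 - 17*w + 8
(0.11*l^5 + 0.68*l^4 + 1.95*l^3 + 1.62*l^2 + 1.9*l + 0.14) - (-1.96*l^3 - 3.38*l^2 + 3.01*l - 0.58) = 0.11*l^5 + 0.68*l^4 + 3.91*l^3 + 5.0*l^2 - 1.11*l + 0.72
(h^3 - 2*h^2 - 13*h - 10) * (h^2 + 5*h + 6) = h^5 + 3*h^4 - 17*h^3 - 87*h^2 - 128*h - 60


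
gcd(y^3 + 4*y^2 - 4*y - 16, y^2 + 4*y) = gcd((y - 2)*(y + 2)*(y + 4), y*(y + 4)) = y + 4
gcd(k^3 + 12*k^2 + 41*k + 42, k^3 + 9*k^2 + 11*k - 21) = k^2 + 10*k + 21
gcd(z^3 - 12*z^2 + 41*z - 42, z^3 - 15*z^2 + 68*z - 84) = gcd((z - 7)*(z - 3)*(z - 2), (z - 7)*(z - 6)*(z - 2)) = z^2 - 9*z + 14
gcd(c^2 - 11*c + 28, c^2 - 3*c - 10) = 1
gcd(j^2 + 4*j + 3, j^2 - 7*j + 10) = 1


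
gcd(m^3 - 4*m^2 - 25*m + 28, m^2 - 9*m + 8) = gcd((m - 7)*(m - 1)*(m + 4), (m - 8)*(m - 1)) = m - 1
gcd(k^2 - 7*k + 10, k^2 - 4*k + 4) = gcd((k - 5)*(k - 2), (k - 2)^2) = k - 2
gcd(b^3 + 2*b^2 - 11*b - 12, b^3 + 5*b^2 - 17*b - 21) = b^2 - 2*b - 3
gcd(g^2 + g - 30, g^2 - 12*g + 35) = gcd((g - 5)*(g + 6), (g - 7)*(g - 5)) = g - 5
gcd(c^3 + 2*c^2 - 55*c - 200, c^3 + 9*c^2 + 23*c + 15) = c + 5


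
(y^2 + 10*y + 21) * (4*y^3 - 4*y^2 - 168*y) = 4*y^5 + 36*y^4 - 124*y^3 - 1764*y^2 - 3528*y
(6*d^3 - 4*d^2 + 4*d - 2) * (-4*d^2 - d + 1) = -24*d^5 + 10*d^4 - 6*d^3 + 6*d - 2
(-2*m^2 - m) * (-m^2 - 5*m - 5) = 2*m^4 + 11*m^3 + 15*m^2 + 5*m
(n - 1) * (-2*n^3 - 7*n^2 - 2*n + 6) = -2*n^4 - 5*n^3 + 5*n^2 + 8*n - 6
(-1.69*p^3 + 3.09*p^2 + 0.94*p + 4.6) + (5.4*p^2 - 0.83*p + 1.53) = -1.69*p^3 + 8.49*p^2 + 0.11*p + 6.13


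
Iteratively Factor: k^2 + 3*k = (k)*(k + 3)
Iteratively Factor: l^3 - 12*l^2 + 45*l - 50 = (l - 5)*(l^2 - 7*l + 10) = (l - 5)^2*(l - 2)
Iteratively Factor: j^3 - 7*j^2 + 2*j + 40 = (j - 5)*(j^2 - 2*j - 8) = (j - 5)*(j - 4)*(j + 2)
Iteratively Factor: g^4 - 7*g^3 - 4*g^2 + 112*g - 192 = (g - 4)*(g^3 - 3*g^2 - 16*g + 48) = (g - 4)*(g - 3)*(g^2 - 16) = (g - 4)*(g - 3)*(g + 4)*(g - 4)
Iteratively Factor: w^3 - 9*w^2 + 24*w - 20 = (w - 5)*(w^2 - 4*w + 4) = (w - 5)*(w - 2)*(w - 2)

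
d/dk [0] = 0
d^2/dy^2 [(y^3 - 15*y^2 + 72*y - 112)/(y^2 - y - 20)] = 12*(13*y^3 - 196*y^2 + 976*y - 1632)/(y^6 - 3*y^5 - 57*y^4 + 119*y^3 + 1140*y^2 - 1200*y - 8000)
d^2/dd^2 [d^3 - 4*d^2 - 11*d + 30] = 6*d - 8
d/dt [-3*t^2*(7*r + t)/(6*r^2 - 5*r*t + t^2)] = 3*t*(-t*(5*r - 2*t)*(7*r + t) + (-14*r - 3*t)*(6*r^2 - 5*r*t + t^2))/(6*r^2 - 5*r*t + t^2)^2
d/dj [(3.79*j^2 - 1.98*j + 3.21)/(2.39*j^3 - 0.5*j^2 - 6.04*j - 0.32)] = (-9.0581*j^4 + 9.4644*j^3 - 46.8973*j^2 + 0.784400000000002*j + 20.022)/(5.7121*j^6 - 2.39*j^5 - 28.6212*j^4 + 4.5104*j^3 + 36.8016*j^2 + 3.8656*j + 0.1024)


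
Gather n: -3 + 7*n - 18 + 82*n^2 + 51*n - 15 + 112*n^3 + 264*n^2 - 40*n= 112*n^3 + 346*n^2 + 18*n - 36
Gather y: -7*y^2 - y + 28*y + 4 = -7*y^2 + 27*y + 4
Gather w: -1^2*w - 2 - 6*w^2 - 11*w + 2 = -6*w^2 - 12*w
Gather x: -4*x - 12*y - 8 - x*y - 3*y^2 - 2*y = x*(-y - 4) - 3*y^2 - 14*y - 8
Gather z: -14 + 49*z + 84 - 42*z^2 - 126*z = -42*z^2 - 77*z + 70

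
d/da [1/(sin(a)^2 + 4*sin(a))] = -2*(sin(a) + 2)*cos(a)/((sin(a) + 4)^2*sin(a)^2)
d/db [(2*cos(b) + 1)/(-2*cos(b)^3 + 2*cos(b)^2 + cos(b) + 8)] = -(62*sin(b) + 2*sin(3*b) + 4*sin(4*b))/(cos(b) - 2*cos(2*b) + cos(3*b) - 18)^2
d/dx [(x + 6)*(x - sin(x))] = x - (x + 6)*(cos(x) - 1) - sin(x)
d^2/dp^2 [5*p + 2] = 0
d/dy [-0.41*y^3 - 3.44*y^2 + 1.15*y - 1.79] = -1.23*y^2 - 6.88*y + 1.15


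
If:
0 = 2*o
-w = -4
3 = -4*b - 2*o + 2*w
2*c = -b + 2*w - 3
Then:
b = 5/4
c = 15/8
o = 0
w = 4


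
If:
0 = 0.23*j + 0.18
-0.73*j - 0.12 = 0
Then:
No Solution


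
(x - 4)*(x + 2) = x^2 - 2*x - 8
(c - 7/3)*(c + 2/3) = c^2 - 5*c/3 - 14/9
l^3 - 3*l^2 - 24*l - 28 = (l - 7)*(l + 2)^2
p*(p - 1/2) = p^2 - p/2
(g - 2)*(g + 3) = g^2 + g - 6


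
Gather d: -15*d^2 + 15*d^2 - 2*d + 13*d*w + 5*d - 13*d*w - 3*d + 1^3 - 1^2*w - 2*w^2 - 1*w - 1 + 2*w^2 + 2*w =0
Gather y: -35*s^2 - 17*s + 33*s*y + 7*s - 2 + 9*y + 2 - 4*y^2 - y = -35*s^2 - 10*s - 4*y^2 + y*(33*s + 8)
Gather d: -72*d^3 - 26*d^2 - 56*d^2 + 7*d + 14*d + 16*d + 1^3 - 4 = -72*d^3 - 82*d^2 + 37*d - 3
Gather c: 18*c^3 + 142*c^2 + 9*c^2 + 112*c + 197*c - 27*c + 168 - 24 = 18*c^3 + 151*c^2 + 282*c + 144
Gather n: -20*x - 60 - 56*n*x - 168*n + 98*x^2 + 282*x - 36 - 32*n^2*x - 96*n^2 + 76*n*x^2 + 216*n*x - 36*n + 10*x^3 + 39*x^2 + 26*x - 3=n^2*(-32*x - 96) + n*(76*x^2 + 160*x - 204) + 10*x^3 + 137*x^2 + 288*x - 99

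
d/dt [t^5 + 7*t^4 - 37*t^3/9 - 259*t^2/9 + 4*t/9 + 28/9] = 5*t^4 + 28*t^3 - 37*t^2/3 - 518*t/9 + 4/9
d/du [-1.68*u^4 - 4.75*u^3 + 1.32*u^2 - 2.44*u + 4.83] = -6.72*u^3 - 14.25*u^2 + 2.64*u - 2.44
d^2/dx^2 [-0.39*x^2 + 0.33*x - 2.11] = -0.780000000000000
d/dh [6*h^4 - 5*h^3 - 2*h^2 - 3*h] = 24*h^3 - 15*h^2 - 4*h - 3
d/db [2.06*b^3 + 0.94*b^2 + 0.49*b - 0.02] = 6.18*b^2 + 1.88*b + 0.49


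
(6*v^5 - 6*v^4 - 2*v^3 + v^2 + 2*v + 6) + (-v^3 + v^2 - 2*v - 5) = 6*v^5 - 6*v^4 - 3*v^3 + 2*v^2 + 1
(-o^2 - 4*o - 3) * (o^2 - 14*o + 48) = -o^4 + 10*o^3 + 5*o^2 - 150*o - 144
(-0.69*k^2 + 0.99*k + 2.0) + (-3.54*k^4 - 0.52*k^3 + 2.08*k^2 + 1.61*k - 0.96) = -3.54*k^4 - 0.52*k^3 + 1.39*k^2 + 2.6*k + 1.04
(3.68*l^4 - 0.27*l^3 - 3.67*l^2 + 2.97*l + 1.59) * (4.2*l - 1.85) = 15.456*l^5 - 7.942*l^4 - 14.9145*l^3 + 19.2635*l^2 + 1.1835*l - 2.9415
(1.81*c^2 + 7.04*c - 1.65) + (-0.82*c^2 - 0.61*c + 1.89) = 0.99*c^2 + 6.43*c + 0.24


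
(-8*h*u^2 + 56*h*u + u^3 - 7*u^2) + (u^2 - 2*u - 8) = -8*h*u^2 + 56*h*u + u^3 - 6*u^2 - 2*u - 8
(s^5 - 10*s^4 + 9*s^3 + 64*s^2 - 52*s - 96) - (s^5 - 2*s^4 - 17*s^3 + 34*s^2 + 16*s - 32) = -8*s^4 + 26*s^3 + 30*s^2 - 68*s - 64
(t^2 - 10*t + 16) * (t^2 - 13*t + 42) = t^4 - 23*t^3 + 188*t^2 - 628*t + 672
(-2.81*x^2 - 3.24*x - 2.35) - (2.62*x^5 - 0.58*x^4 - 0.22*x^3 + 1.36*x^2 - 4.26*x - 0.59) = -2.62*x^5 + 0.58*x^4 + 0.22*x^3 - 4.17*x^2 + 1.02*x - 1.76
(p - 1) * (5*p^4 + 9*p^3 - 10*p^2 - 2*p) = 5*p^5 + 4*p^4 - 19*p^3 + 8*p^2 + 2*p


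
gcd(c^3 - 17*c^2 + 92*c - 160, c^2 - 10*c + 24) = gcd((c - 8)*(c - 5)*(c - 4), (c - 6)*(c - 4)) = c - 4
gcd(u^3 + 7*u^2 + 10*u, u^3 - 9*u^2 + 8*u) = u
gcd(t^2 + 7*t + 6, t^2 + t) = t + 1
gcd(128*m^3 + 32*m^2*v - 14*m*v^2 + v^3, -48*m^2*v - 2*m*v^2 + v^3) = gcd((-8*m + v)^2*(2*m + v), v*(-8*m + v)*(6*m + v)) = -8*m + v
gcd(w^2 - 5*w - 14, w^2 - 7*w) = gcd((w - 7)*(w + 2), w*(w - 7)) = w - 7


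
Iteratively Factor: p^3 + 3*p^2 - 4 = (p - 1)*(p^2 + 4*p + 4) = (p - 1)*(p + 2)*(p + 2)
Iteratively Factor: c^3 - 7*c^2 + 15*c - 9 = (c - 1)*(c^2 - 6*c + 9) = (c - 3)*(c - 1)*(c - 3)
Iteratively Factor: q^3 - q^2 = (q)*(q^2 - q) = q*(q - 1)*(q)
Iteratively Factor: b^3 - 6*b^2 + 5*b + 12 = (b - 4)*(b^2 - 2*b - 3) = (b - 4)*(b + 1)*(b - 3)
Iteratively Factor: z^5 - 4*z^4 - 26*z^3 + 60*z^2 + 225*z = (z + 3)*(z^4 - 7*z^3 - 5*z^2 + 75*z) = (z - 5)*(z + 3)*(z^3 - 2*z^2 - 15*z) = z*(z - 5)*(z + 3)*(z^2 - 2*z - 15) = z*(z - 5)*(z + 3)^2*(z - 5)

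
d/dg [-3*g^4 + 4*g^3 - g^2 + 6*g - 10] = -12*g^3 + 12*g^2 - 2*g + 6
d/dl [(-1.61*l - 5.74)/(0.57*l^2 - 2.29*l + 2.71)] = (0.9177*l^2 + 6.5436*l - 17.5077)/(0.3249*l^4 - 2.6106*l^3 + 8.3335*l^2 - 12.4118*l + 7.3441)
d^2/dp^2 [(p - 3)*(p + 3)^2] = 6*p + 6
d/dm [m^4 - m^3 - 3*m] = 4*m^3 - 3*m^2 - 3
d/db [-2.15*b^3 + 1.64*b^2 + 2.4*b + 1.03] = -6.45*b^2 + 3.28*b + 2.4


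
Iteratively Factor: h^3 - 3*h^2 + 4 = (h - 2)*(h^2 - h - 2) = (h - 2)^2*(h + 1)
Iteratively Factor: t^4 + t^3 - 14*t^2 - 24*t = (t + 2)*(t^3 - t^2 - 12*t) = (t + 2)*(t + 3)*(t^2 - 4*t) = t*(t + 2)*(t + 3)*(t - 4)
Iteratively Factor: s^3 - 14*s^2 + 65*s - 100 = (s - 5)*(s^2 - 9*s + 20) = (s - 5)*(s - 4)*(s - 5)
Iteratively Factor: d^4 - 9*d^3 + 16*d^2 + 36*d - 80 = (d - 4)*(d^3 - 5*d^2 - 4*d + 20) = (d - 4)*(d - 2)*(d^2 - 3*d - 10) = (d - 5)*(d - 4)*(d - 2)*(d + 2)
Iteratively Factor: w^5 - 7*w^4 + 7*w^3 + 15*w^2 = (w)*(w^4 - 7*w^3 + 7*w^2 + 15*w) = w*(w - 5)*(w^3 - 2*w^2 - 3*w) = w*(w - 5)*(w + 1)*(w^2 - 3*w) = w^2*(w - 5)*(w + 1)*(w - 3)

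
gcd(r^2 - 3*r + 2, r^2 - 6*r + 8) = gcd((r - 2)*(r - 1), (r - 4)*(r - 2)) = r - 2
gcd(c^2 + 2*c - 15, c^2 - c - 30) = c + 5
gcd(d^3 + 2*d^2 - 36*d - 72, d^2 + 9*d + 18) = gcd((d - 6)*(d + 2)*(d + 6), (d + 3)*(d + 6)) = d + 6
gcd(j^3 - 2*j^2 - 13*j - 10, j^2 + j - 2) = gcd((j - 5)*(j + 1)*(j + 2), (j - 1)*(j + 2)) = j + 2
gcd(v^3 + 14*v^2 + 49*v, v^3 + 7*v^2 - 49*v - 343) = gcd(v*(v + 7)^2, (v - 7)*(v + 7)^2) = v^2 + 14*v + 49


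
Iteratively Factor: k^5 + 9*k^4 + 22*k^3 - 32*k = (k)*(k^4 + 9*k^3 + 22*k^2 - 32) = k*(k + 2)*(k^3 + 7*k^2 + 8*k - 16) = k*(k + 2)*(k + 4)*(k^2 + 3*k - 4) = k*(k + 2)*(k + 4)^2*(k - 1)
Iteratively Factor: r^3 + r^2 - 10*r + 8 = (r + 4)*(r^2 - 3*r + 2) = (r - 1)*(r + 4)*(r - 2)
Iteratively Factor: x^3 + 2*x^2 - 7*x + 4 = (x - 1)*(x^2 + 3*x - 4) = (x - 1)^2*(x + 4)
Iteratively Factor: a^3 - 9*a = (a + 3)*(a^2 - 3*a) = a*(a + 3)*(a - 3)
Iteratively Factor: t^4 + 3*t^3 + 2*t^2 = (t + 2)*(t^3 + t^2) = (t + 1)*(t + 2)*(t^2) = t*(t + 1)*(t + 2)*(t)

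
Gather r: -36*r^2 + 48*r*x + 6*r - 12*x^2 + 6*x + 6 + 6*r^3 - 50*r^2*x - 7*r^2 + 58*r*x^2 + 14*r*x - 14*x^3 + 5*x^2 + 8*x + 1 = 6*r^3 + r^2*(-50*x - 43) + r*(58*x^2 + 62*x + 6) - 14*x^3 - 7*x^2 + 14*x + 7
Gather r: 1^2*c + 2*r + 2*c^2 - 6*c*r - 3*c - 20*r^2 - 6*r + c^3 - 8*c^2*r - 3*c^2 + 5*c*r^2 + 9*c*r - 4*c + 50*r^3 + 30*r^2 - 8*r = c^3 - c^2 - 6*c + 50*r^3 + r^2*(5*c + 10) + r*(-8*c^2 + 3*c - 12)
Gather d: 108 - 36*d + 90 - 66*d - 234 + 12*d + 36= -90*d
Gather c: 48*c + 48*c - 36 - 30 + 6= 96*c - 60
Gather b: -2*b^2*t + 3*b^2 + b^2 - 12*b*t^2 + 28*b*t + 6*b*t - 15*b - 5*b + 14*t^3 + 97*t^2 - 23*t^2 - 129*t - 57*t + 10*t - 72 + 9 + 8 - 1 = b^2*(4 - 2*t) + b*(-12*t^2 + 34*t - 20) + 14*t^3 + 74*t^2 - 176*t - 56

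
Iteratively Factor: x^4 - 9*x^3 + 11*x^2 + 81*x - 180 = (x - 4)*(x^3 - 5*x^2 - 9*x + 45) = (x - 4)*(x + 3)*(x^2 - 8*x + 15) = (x - 4)*(x - 3)*(x + 3)*(x - 5)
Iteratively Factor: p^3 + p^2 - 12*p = (p - 3)*(p^2 + 4*p) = p*(p - 3)*(p + 4)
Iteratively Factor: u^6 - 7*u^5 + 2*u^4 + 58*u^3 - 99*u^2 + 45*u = (u - 1)*(u^5 - 6*u^4 - 4*u^3 + 54*u^2 - 45*u) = u*(u - 1)*(u^4 - 6*u^3 - 4*u^2 + 54*u - 45) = u*(u - 1)^2*(u^3 - 5*u^2 - 9*u + 45) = u*(u - 3)*(u - 1)^2*(u^2 - 2*u - 15) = u*(u - 3)*(u - 1)^2*(u + 3)*(u - 5)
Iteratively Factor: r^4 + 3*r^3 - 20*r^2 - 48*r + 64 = (r - 1)*(r^3 + 4*r^2 - 16*r - 64) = (r - 1)*(r + 4)*(r^2 - 16) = (r - 1)*(r + 4)^2*(r - 4)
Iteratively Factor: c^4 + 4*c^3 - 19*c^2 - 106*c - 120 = (c + 4)*(c^3 - 19*c - 30) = (c + 3)*(c + 4)*(c^2 - 3*c - 10) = (c + 2)*(c + 3)*(c + 4)*(c - 5)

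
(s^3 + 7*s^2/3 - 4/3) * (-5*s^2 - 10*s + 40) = -5*s^5 - 65*s^4/3 + 50*s^3/3 + 100*s^2 + 40*s/3 - 160/3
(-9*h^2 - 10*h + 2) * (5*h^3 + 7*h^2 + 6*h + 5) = -45*h^5 - 113*h^4 - 114*h^3 - 91*h^2 - 38*h + 10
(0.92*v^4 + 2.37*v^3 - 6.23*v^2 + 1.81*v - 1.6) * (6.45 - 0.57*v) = -0.5244*v^5 + 4.5831*v^4 + 18.8376*v^3 - 41.2152*v^2 + 12.5865*v - 10.32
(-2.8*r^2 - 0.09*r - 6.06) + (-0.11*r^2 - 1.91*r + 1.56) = -2.91*r^2 - 2.0*r - 4.5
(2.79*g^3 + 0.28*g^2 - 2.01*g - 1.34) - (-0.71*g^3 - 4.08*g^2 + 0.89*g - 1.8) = 3.5*g^3 + 4.36*g^2 - 2.9*g + 0.46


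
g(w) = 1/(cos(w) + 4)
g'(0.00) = 0.00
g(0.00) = 0.20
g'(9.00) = 0.04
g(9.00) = 0.32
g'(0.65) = 0.03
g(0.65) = 0.21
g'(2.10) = 0.07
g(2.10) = 0.29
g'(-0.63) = -0.03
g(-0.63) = 0.21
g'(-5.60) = 0.03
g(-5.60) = 0.21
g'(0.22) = 0.01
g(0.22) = 0.20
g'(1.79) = 0.07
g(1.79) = 0.26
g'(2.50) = 0.06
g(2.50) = 0.31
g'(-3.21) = 0.01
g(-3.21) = 0.33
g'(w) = sin(w)/(cos(w) + 4)^2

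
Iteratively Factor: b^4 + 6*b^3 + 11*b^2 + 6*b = (b + 3)*(b^3 + 3*b^2 + 2*b) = (b + 1)*(b + 3)*(b^2 + 2*b) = (b + 1)*(b + 2)*(b + 3)*(b)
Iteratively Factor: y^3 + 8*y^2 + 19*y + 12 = (y + 4)*(y^2 + 4*y + 3) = (y + 3)*(y + 4)*(y + 1)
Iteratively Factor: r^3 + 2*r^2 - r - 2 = (r - 1)*(r^2 + 3*r + 2) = (r - 1)*(r + 2)*(r + 1)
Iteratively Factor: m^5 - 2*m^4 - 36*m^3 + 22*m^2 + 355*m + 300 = (m + 3)*(m^4 - 5*m^3 - 21*m^2 + 85*m + 100) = (m + 3)*(m + 4)*(m^3 - 9*m^2 + 15*m + 25) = (m + 1)*(m + 3)*(m + 4)*(m^2 - 10*m + 25) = (m - 5)*(m + 1)*(m + 3)*(m + 4)*(m - 5)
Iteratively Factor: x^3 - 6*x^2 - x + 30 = (x - 3)*(x^2 - 3*x - 10) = (x - 5)*(x - 3)*(x + 2)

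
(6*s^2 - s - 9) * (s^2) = 6*s^4 - s^3 - 9*s^2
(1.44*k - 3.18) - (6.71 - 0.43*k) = 1.87*k - 9.89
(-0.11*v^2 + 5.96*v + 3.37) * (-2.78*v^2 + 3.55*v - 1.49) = 0.3058*v^4 - 16.9593*v^3 + 11.9533*v^2 + 3.0831*v - 5.0213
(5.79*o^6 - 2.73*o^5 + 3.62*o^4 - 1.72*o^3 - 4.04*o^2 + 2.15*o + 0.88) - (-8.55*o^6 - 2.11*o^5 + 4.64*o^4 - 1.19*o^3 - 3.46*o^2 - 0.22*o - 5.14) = 14.34*o^6 - 0.62*o^5 - 1.02*o^4 - 0.53*o^3 - 0.58*o^2 + 2.37*o + 6.02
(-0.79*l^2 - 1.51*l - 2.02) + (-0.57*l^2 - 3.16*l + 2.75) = -1.36*l^2 - 4.67*l + 0.73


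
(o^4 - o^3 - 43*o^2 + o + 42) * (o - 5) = o^5 - 6*o^4 - 38*o^3 + 216*o^2 + 37*o - 210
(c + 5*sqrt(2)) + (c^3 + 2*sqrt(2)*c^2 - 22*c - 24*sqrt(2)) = c^3 + 2*sqrt(2)*c^2 - 21*c - 19*sqrt(2)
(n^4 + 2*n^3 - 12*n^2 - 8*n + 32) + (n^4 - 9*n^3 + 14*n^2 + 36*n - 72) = 2*n^4 - 7*n^3 + 2*n^2 + 28*n - 40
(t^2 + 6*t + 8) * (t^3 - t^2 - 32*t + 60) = t^5 + 5*t^4 - 30*t^3 - 140*t^2 + 104*t + 480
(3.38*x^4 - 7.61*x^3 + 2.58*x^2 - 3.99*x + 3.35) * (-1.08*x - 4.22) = -3.6504*x^5 - 6.0448*x^4 + 29.3278*x^3 - 6.5784*x^2 + 13.2198*x - 14.137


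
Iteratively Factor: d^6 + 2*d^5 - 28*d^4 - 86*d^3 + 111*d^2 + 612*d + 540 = (d - 5)*(d^5 + 7*d^4 + 7*d^3 - 51*d^2 - 144*d - 108) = (d - 5)*(d + 2)*(d^4 + 5*d^3 - 3*d^2 - 45*d - 54) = (d - 5)*(d - 3)*(d + 2)*(d^3 + 8*d^2 + 21*d + 18) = (d - 5)*(d - 3)*(d + 2)*(d + 3)*(d^2 + 5*d + 6) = (d - 5)*(d - 3)*(d + 2)^2*(d + 3)*(d + 3)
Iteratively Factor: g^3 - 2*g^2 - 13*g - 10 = (g + 2)*(g^2 - 4*g - 5) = (g + 1)*(g + 2)*(g - 5)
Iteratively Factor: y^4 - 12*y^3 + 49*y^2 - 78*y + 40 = (y - 1)*(y^3 - 11*y^2 + 38*y - 40) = (y - 2)*(y - 1)*(y^2 - 9*y + 20) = (y - 4)*(y - 2)*(y - 1)*(y - 5)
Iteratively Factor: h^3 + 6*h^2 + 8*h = (h + 4)*(h^2 + 2*h) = h*(h + 4)*(h + 2)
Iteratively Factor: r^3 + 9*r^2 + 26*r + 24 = (r + 2)*(r^2 + 7*r + 12) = (r + 2)*(r + 3)*(r + 4)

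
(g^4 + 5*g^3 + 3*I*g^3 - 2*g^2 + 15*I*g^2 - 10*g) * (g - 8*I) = g^5 + 5*g^4 - 5*I*g^4 + 22*g^3 - 25*I*g^3 + 110*g^2 + 16*I*g^2 + 80*I*g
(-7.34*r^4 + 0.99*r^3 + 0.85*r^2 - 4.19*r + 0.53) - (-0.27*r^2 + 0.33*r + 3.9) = -7.34*r^4 + 0.99*r^3 + 1.12*r^2 - 4.52*r - 3.37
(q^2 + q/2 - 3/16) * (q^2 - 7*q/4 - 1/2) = q^4 - 5*q^3/4 - 25*q^2/16 + 5*q/64 + 3/32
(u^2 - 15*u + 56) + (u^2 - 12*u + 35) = 2*u^2 - 27*u + 91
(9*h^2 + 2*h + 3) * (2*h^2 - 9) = 18*h^4 + 4*h^3 - 75*h^2 - 18*h - 27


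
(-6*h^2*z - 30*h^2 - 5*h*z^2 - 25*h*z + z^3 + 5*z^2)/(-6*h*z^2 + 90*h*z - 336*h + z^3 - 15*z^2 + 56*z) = (h*z + 5*h + z^2 + 5*z)/(z^2 - 15*z + 56)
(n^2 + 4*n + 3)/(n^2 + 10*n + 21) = (n + 1)/(n + 7)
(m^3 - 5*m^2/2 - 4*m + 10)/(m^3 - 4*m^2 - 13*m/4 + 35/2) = 2*(m - 2)/(2*m - 7)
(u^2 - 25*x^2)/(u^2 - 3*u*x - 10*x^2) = (u + 5*x)/(u + 2*x)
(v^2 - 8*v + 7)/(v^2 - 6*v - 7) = (v - 1)/(v + 1)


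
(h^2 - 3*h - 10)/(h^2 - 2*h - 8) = (h - 5)/(h - 4)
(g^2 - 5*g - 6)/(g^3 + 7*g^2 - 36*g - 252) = (g + 1)/(g^2 + 13*g + 42)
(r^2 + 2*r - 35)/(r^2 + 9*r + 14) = (r - 5)/(r + 2)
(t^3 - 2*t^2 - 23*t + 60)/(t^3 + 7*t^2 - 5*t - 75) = (t - 4)/(t + 5)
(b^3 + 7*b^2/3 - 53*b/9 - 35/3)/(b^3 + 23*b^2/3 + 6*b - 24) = (9*b^2 - 6*b - 35)/(3*(3*b^2 + 14*b - 24))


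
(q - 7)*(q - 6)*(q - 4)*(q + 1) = q^4 - 16*q^3 + 77*q^2 - 74*q - 168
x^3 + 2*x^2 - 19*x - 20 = (x - 4)*(x + 1)*(x + 5)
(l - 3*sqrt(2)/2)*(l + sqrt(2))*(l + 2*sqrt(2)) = l^3 + 3*sqrt(2)*l^2/2 - 5*l - 6*sqrt(2)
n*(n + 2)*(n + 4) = n^3 + 6*n^2 + 8*n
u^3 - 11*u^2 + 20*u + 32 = (u - 8)*(u - 4)*(u + 1)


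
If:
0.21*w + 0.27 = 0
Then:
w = -1.29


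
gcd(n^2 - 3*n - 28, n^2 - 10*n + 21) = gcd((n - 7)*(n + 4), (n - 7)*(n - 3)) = n - 7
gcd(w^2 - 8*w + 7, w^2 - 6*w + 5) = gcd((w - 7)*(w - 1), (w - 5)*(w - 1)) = w - 1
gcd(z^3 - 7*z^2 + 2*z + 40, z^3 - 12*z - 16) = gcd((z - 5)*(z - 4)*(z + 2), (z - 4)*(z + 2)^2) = z^2 - 2*z - 8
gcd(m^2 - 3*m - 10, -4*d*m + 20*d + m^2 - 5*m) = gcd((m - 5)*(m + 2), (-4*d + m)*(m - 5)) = m - 5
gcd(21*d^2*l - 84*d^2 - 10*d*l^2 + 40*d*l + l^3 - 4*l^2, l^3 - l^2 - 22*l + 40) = l - 4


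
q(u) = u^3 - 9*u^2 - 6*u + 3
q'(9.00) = 75.00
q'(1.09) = -22.06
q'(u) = 3*u^2 - 18*u - 6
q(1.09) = -12.94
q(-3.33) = -113.75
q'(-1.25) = 21.19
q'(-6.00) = 210.00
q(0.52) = -2.41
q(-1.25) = -5.52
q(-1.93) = -26.13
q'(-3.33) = 87.21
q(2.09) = -39.72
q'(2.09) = -30.52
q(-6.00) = -501.00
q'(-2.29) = 50.95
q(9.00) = -51.00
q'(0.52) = -14.55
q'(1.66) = -27.61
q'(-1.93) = 39.91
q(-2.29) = -42.47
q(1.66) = -27.19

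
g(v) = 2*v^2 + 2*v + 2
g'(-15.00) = -58.00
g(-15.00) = 422.00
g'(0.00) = 2.00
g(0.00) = 2.00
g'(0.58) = 4.32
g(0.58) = 3.83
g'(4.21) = 18.84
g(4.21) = 45.87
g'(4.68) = 20.72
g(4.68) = 55.16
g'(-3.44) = -11.76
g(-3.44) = 18.79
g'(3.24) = 14.96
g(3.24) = 29.48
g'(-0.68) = -0.72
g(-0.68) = 1.56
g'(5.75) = 25.00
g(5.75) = 79.62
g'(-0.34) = 0.64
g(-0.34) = 1.55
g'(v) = 4*v + 2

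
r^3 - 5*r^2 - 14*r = r*(r - 7)*(r + 2)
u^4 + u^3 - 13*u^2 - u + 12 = (u - 3)*(u - 1)*(u + 1)*(u + 4)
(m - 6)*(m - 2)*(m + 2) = m^3 - 6*m^2 - 4*m + 24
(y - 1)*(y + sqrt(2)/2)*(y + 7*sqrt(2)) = y^3 - y^2 + 15*sqrt(2)*y^2/2 - 15*sqrt(2)*y/2 + 7*y - 7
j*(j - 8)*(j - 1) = j^3 - 9*j^2 + 8*j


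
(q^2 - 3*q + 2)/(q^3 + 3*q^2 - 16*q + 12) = 1/(q + 6)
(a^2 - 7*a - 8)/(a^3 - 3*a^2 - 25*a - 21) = (a - 8)/(a^2 - 4*a - 21)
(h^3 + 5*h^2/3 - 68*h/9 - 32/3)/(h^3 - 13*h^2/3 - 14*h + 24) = (9*h^2 - 12*h - 32)/(3*(3*h^2 - 22*h + 24))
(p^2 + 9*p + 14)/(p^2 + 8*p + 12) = (p + 7)/(p + 6)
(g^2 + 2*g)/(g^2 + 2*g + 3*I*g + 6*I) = g/(g + 3*I)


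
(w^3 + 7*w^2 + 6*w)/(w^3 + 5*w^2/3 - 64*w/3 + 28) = 3*w*(w + 1)/(3*w^2 - 13*w + 14)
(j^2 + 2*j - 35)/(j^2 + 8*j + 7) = (j - 5)/(j + 1)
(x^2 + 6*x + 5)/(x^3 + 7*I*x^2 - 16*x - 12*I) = (x^2 + 6*x + 5)/(x^3 + 7*I*x^2 - 16*x - 12*I)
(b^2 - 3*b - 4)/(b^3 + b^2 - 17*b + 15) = (b^2 - 3*b - 4)/(b^3 + b^2 - 17*b + 15)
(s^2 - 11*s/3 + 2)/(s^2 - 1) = (s^2 - 11*s/3 + 2)/(s^2 - 1)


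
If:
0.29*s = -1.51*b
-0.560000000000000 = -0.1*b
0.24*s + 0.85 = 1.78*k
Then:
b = 5.60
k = -3.45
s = -29.16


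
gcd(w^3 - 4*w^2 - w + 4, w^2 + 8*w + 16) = 1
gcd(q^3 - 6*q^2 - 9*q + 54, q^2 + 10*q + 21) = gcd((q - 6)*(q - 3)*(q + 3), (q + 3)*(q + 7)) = q + 3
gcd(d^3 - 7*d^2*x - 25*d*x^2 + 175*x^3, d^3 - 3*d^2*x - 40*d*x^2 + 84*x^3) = -d + 7*x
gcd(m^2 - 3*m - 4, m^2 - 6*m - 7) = m + 1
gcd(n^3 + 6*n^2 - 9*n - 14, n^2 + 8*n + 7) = n^2 + 8*n + 7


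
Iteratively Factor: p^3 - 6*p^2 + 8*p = (p)*(p^2 - 6*p + 8) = p*(p - 2)*(p - 4)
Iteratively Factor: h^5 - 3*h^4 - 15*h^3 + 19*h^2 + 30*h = (h)*(h^4 - 3*h^3 - 15*h^2 + 19*h + 30) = h*(h - 5)*(h^3 + 2*h^2 - 5*h - 6) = h*(h - 5)*(h + 1)*(h^2 + h - 6) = h*(h - 5)*(h + 1)*(h + 3)*(h - 2)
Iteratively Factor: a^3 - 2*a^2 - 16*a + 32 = (a - 4)*(a^2 + 2*a - 8) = (a - 4)*(a - 2)*(a + 4)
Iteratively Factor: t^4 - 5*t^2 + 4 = (t - 2)*(t^3 + 2*t^2 - t - 2) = (t - 2)*(t - 1)*(t^2 + 3*t + 2) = (t - 2)*(t - 1)*(t + 1)*(t + 2)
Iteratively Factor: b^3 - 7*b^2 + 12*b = (b - 4)*(b^2 - 3*b) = b*(b - 4)*(b - 3)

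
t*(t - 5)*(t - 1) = t^3 - 6*t^2 + 5*t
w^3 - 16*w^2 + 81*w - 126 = (w - 7)*(w - 6)*(w - 3)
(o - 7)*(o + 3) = o^2 - 4*o - 21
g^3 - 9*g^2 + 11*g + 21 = (g - 7)*(g - 3)*(g + 1)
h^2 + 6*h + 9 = (h + 3)^2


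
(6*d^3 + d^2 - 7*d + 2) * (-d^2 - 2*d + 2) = -6*d^5 - 13*d^4 + 17*d^3 + 14*d^2 - 18*d + 4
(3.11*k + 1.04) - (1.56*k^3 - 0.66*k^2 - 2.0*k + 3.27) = -1.56*k^3 + 0.66*k^2 + 5.11*k - 2.23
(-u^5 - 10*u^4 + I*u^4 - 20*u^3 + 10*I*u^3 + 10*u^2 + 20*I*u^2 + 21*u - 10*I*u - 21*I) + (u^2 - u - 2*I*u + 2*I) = -u^5 - 10*u^4 + I*u^4 - 20*u^3 + 10*I*u^3 + 11*u^2 + 20*I*u^2 + 20*u - 12*I*u - 19*I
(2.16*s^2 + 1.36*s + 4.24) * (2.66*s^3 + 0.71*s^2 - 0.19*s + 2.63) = 5.7456*s^5 + 5.1512*s^4 + 11.8336*s^3 + 8.4328*s^2 + 2.7712*s + 11.1512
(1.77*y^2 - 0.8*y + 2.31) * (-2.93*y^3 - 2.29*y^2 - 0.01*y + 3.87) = -5.1861*y^5 - 1.7093*y^4 - 4.954*y^3 + 1.568*y^2 - 3.1191*y + 8.9397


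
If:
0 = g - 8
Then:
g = 8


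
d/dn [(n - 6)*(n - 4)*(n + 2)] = 3*n^2 - 16*n + 4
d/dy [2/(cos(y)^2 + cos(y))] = 2*(sin(y)/cos(y)^2 + 2*tan(y))/(cos(y) + 1)^2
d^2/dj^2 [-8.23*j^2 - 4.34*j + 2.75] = -16.4600000000000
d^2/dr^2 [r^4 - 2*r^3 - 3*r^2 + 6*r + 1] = 12*r^2 - 12*r - 6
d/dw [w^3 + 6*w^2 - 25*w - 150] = 3*w^2 + 12*w - 25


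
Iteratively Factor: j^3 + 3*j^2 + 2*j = (j + 1)*(j^2 + 2*j) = j*(j + 1)*(j + 2)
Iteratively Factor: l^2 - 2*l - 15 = (l - 5)*(l + 3)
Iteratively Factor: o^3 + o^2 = (o + 1)*(o^2) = o*(o + 1)*(o)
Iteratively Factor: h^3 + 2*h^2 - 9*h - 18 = (h + 3)*(h^2 - h - 6) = (h + 2)*(h + 3)*(h - 3)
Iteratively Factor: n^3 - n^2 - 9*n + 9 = (n - 1)*(n^2 - 9) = (n - 1)*(n + 3)*(n - 3)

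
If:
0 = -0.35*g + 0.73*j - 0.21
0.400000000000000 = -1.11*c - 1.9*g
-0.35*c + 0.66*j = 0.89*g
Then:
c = 20.82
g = -12.37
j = -5.64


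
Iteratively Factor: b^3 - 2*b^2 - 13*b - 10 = (b - 5)*(b^2 + 3*b + 2) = (b - 5)*(b + 1)*(b + 2)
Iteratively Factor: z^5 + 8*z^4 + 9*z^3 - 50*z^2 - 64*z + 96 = (z - 1)*(z^4 + 9*z^3 + 18*z^2 - 32*z - 96) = (z - 1)*(z + 4)*(z^3 + 5*z^2 - 2*z - 24) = (z - 1)*(z + 4)^2*(z^2 + z - 6) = (z - 1)*(z + 3)*(z + 4)^2*(z - 2)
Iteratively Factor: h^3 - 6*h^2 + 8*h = (h - 4)*(h^2 - 2*h) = h*(h - 4)*(h - 2)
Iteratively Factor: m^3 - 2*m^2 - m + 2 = (m + 1)*(m^2 - 3*m + 2) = (m - 2)*(m + 1)*(m - 1)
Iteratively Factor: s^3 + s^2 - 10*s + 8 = (s - 1)*(s^2 + 2*s - 8) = (s - 1)*(s + 4)*(s - 2)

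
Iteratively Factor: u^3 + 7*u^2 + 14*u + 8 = (u + 4)*(u^2 + 3*u + 2) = (u + 2)*(u + 4)*(u + 1)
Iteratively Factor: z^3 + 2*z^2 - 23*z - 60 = (z + 4)*(z^2 - 2*z - 15) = (z - 5)*(z + 4)*(z + 3)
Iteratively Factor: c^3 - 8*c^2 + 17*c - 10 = (c - 5)*(c^2 - 3*c + 2) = (c - 5)*(c - 2)*(c - 1)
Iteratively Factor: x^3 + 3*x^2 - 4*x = (x)*(x^2 + 3*x - 4) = x*(x - 1)*(x + 4)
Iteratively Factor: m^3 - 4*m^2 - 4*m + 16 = (m - 4)*(m^2 - 4) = (m - 4)*(m + 2)*(m - 2)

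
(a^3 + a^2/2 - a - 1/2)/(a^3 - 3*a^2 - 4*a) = (2*a^2 - a - 1)/(2*a*(a - 4))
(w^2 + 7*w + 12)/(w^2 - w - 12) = (w + 4)/(w - 4)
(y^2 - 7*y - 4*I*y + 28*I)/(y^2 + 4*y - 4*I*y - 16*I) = (y - 7)/(y + 4)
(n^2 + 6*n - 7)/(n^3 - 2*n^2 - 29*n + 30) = (n + 7)/(n^2 - n - 30)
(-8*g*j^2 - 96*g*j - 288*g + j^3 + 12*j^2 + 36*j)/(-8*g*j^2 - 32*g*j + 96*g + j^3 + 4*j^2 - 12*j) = (j + 6)/(j - 2)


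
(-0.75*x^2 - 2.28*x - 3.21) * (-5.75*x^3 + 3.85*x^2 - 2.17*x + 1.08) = 4.3125*x^5 + 10.2225*x^4 + 11.307*x^3 - 8.2209*x^2 + 4.5033*x - 3.4668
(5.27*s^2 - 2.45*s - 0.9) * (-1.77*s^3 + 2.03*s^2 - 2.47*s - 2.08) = -9.3279*s^5 + 15.0346*s^4 - 16.3974*s^3 - 6.7371*s^2 + 7.319*s + 1.872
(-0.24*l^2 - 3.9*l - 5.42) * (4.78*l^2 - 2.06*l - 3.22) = -1.1472*l^4 - 18.1476*l^3 - 17.1008*l^2 + 23.7232*l + 17.4524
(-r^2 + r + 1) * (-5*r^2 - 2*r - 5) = 5*r^4 - 3*r^3 - 2*r^2 - 7*r - 5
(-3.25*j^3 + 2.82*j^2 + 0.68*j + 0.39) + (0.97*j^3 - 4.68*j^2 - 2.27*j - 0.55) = -2.28*j^3 - 1.86*j^2 - 1.59*j - 0.16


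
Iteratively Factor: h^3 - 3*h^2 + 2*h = (h - 1)*(h^2 - 2*h) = h*(h - 1)*(h - 2)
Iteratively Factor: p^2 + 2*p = (p + 2)*(p)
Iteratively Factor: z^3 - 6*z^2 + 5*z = (z - 1)*(z^2 - 5*z) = (z - 5)*(z - 1)*(z)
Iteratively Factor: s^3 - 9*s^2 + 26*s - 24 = (s - 2)*(s^2 - 7*s + 12) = (s - 4)*(s - 2)*(s - 3)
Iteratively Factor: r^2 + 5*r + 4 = (r + 4)*(r + 1)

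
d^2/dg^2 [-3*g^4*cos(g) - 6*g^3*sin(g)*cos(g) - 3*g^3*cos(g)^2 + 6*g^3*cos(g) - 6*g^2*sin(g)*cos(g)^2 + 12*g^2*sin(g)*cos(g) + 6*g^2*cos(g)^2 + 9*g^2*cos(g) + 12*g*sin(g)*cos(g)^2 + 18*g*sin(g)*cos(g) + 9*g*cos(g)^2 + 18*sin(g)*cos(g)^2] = 3*g^4*cos(g) + 24*g^3*sin(g) + 12*g^3*sin(2*g) - 6*g^3*cos(g) + 6*g^3*cos(2*g) - 69*g^2*sin(g)/2 - 6*g^2*sin(2*g) + 27*g^2*sin(3*g)/2 - 45*g^2*cos(g) - 48*g^2*cos(2*g) - 39*g*sin(g) - 78*g*sin(2*g) - 27*g*sin(3*g) + 30*g*cos(g) + 21*g*cos(2*g) - 18*g*cos(3*g) - 9*g - 15*sin(g)/2 - 6*sin(2*g) - 87*sin(3*g)/2 + 24*cos(g) + 42*cos(2*g) + 18*cos(3*g) + 6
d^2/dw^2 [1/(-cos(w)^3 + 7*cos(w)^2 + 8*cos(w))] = ((sin(w)^2 + 7*cos(w) + 7)*(29*cos(w) + 56*cos(2*w) - 9*cos(3*w))*cos(w)/4 + 2*(-3*cos(w)^2 + 14*cos(w) + 8)^2*sin(w)^2)/((sin(w)^2 + 7*cos(w) + 7)^3*cos(w)^3)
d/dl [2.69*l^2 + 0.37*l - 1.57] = 5.38*l + 0.37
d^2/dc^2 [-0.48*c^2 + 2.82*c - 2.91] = -0.960000000000000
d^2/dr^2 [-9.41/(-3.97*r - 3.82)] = 296.620138/(3.97*r + 3.82)^3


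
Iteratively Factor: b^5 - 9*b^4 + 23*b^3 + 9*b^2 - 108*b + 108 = (b - 3)*(b^4 - 6*b^3 + 5*b^2 + 24*b - 36) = (b - 3)^2*(b^3 - 3*b^2 - 4*b + 12) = (b - 3)^2*(b + 2)*(b^2 - 5*b + 6) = (b - 3)^2*(b - 2)*(b + 2)*(b - 3)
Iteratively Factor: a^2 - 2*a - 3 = (a + 1)*(a - 3)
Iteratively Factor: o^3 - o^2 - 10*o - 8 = (o + 2)*(o^2 - 3*o - 4) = (o - 4)*(o + 2)*(o + 1)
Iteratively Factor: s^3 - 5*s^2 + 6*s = (s - 3)*(s^2 - 2*s) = (s - 3)*(s - 2)*(s)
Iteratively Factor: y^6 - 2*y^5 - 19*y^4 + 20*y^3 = (y)*(y^5 - 2*y^4 - 19*y^3 + 20*y^2) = y^2*(y^4 - 2*y^3 - 19*y^2 + 20*y) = y^2*(y + 4)*(y^3 - 6*y^2 + 5*y) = y^2*(y - 1)*(y + 4)*(y^2 - 5*y) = y^2*(y - 5)*(y - 1)*(y + 4)*(y)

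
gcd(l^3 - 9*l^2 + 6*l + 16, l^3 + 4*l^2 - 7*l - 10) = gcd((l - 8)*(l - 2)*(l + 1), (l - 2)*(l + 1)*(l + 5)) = l^2 - l - 2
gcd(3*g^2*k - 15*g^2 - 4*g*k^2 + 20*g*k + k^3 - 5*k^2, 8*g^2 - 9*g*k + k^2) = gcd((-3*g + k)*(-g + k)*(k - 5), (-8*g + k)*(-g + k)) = g - k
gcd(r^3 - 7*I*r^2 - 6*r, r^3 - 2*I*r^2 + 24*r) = r^2 - 6*I*r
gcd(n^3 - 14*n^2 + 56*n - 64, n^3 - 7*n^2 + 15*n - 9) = 1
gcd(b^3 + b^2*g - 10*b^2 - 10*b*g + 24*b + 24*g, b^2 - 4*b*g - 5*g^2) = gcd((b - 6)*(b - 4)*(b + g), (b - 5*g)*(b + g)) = b + g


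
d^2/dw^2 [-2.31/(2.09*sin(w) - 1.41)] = (10.090311*sin(w)^2 + 6.807339*sin(w) - 20.180622)/(2.09*sin(w) - 1.41)^3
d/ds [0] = 0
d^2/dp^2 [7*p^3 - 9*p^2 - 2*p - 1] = 42*p - 18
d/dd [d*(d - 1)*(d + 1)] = 3*d^2 - 1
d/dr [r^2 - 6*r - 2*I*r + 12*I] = 2*r - 6 - 2*I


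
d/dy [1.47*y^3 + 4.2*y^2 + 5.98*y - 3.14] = 4.41*y^2 + 8.4*y + 5.98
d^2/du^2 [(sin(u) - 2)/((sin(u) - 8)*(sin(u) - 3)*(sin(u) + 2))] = (-4*sin(u)^7 + 45*sin(u)^6 - 265*sin(u)^5 + 1184*sin(u)^4 - 3118*sin(u)^3 + 1988*sin(u)^2 + 888*sin(u) - 1936)/((sin(u) - 8)^3*(sin(u) - 3)^3*(sin(u) + 2)^3)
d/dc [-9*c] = -9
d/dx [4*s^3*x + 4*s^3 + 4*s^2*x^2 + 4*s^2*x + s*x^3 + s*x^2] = s*(4*s^2 + 8*s*x + 4*s + 3*x^2 + 2*x)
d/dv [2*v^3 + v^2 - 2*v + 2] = 6*v^2 + 2*v - 2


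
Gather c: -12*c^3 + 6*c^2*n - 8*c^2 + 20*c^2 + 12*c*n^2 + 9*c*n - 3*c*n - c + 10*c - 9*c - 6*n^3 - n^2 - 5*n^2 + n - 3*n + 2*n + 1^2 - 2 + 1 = -12*c^3 + c^2*(6*n + 12) + c*(12*n^2 + 6*n) - 6*n^3 - 6*n^2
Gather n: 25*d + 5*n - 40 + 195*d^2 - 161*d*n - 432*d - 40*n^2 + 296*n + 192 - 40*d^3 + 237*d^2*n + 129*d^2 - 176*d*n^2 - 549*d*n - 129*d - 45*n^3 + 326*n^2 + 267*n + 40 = -40*d^3 + 324*d^2 - 536*d - 45*n^3 + n^2*(286 - 176*d) + n*(237*d^2 - 710*d + 568) + 192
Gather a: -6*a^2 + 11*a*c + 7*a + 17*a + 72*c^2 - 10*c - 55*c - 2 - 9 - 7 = -6*a^2 + a*(11*c + 24) + 72*c^2 - 65*c - 18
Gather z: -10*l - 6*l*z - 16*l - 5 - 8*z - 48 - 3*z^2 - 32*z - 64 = -26*l - 3*z^2 + z*(-6*l - 40) - 117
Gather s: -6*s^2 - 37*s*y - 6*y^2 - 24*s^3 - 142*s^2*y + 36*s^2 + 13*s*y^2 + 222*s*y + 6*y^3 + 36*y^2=-24*s^3 + s^2*(30 - 142*y) + s*(13*y^2 + 185*y) + 6*y^3 + 30*y^2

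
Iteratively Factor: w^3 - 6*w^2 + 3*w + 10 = (w + 1)*(w^2 - 7*w + 10) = (w - 2)*(w + 1)*(w - 5)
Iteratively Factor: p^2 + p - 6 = (p + 3)*(p - 2)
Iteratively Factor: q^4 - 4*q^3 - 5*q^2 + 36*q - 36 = (q - 2)*(q^3 - 2*q^2 - 9*q + 18) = (q - 3)*(q - 2)*(q^2 + q - 6) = (q - 3)*(q - 2)*(q + 3)*(q - 2)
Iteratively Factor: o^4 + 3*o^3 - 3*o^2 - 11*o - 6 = (o + 1)*(o^3 + 2*o^2 - 5*o - 6) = (o + 1)^2*(o^2 + o - 6) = (o + 1)^2*(o + 3)*(o - 2)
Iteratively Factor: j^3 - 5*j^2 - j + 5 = (j - 1)*(j^2 - 4*j - 5) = (j - 5)*(j - 1)*(j + 1)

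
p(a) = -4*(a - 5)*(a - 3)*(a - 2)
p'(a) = -4*(a - 5)*(a - 3) - 4*(a - 5)*(a - 2) - 4*(a - 3)*(a - 2)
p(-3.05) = 983.79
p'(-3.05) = -479.63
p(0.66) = 54.43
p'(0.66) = -76.43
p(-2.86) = 895.40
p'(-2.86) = -450.96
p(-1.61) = 440.02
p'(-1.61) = -283.91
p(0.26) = 90.39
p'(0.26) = -104.01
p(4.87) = 2.79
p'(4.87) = -19.00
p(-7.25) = 4645.81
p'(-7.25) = -1334.75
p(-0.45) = 184.26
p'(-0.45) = -162.43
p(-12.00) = 14280.00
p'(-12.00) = -2812.00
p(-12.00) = 14280.00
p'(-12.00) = -2812.00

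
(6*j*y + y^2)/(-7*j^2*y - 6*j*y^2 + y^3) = (6*j + y)/(-7*j^2 - 6*j*y + y^2)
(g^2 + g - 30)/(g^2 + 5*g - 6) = (g - 5)/(g - 1)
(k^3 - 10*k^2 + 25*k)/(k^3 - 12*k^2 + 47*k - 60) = k*(k - 5)/(k^2 - 7*k + 12)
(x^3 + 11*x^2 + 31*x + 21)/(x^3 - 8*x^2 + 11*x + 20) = (x^2 + 10*x + 21)/(x^2 - 9*x + 20)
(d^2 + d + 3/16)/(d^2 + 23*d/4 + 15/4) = (d + 1/4)/(d + 5)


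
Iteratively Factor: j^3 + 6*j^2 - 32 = (j + 4)*(j^2 + 2*j - 8) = (j + 4)^2*(j - 2)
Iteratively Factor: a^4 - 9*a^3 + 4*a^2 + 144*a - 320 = (a - 4)*(a^3 - 5*a^2 - 16*a + 80) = (a - 5)*(a - 4)*(a^2 - 16) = (a - 5)*(a - 4)^2*(a + 4)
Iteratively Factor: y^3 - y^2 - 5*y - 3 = (y + 1)*(y^2 - 2*y - 3) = (y + 1)^2*(y - 3)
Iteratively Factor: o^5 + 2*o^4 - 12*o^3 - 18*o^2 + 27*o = (o + 3)*(o^4 - o^3 - 9*o^2 + 9*o) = (o + 3)^2*(o^3 - 4*o^2 + 3*o) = o*(o + 3)^2*(o^2 - 4*o + 3) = o*(o - 1)*(o + 3)^2*(o - 3)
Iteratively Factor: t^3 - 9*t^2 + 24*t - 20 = (t - 2)*(t^2 - 7*t + 10) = (t - 5)*(t - 2)*(t - 2)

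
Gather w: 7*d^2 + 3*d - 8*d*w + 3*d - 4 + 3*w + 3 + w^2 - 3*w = 7*d^2 - 8*d*w + 6*d + w^2 - 1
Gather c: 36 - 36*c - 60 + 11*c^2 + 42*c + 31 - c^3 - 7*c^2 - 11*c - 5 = -c^3 + 4*c^2 - 5*c + 2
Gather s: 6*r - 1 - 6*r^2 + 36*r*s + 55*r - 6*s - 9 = -6*r^2 + 61*r + s*(36*r - 6) - 10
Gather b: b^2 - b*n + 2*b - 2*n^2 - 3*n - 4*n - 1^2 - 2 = b^2 + b*(2 - n) - 2*n^2 - 7*n - 3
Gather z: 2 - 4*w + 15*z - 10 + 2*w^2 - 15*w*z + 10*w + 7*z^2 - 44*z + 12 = 2*w^2 + 6*w + 7*z^2 + z*(-15*w - 29) + 4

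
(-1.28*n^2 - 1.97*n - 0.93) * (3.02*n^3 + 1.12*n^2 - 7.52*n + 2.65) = -3.8656*n^5 - 7.383*n^4 + 4.6106*n^3 + 10.3808*n^2 + 1.7731*n - 2.4645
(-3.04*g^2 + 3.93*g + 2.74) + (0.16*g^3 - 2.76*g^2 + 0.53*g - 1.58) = 0.16*g^3 - 5.8*g^2 + 4.46*g + 1.16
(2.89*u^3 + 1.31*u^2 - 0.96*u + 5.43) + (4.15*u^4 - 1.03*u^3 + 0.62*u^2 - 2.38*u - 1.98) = 4.15*u^4 + 1.86*u^3 + 1.93*u^2 - 3.34*u + 3.45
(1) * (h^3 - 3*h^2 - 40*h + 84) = h^3 - 3*h^2 - 40*h + 84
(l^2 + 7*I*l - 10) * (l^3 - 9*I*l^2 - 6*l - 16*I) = l^5 - 2*I*l^4 + 47*l^3 + 32*I*l^2 + 172*l + 160*I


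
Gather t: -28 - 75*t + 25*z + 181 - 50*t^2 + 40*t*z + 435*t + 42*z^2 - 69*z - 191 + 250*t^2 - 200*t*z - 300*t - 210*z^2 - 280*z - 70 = 200*t^2 + t*(60 - 160*z) - 168*z^2 - 324*z - 108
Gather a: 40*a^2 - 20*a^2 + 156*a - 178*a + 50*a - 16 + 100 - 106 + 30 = 20*a^2 + 28*a + 8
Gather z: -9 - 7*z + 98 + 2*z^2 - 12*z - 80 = 2*z^2 - 19*z + 9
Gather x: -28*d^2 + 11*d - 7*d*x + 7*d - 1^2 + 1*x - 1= -28*d^2 + 18*d + x*(1 - 7*d) - 2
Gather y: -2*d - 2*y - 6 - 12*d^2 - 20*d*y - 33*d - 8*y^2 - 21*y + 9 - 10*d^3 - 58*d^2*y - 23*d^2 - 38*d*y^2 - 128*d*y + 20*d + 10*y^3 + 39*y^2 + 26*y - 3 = -10*d^3 - 35*d^2 - 15*d + 10*y^3 + y^2*(31 - 38*d) + y*(-58*d^2 - 148*d + 3)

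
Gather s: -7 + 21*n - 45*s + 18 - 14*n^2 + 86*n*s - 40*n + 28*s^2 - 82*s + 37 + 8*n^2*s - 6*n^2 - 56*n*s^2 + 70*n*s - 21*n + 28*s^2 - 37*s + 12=-20*n^2 - 40*n + s^2*(56 - 56*n) + s*(8*n^2 + 156*n - 164) + 60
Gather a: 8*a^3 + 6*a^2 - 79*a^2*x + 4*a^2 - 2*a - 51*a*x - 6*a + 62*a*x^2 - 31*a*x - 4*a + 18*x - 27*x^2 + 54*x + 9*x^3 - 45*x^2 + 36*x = 8*a^3 + a^2*(10 - 79*x) + a*(62*x^2 - 82*x - 12) + 9*x^3 - 72*x^2 + 108*x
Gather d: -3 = -3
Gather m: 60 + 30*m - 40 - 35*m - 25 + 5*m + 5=0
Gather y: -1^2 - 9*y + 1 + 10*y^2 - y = 10*y^2 - 10*y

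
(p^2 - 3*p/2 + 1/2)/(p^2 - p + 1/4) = 2*(p - 1)/(2*p - 1)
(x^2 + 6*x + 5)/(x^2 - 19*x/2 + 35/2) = 2*(x^2 + 6*x + 5)/(2*x^2 - 19*x + 35)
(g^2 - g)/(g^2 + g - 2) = g/(g + 2)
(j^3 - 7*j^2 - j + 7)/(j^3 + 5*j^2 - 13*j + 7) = (j^2 - 6*j - 7)/(j^2 + 6*j - 7)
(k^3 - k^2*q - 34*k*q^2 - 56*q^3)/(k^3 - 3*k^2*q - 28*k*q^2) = (k + 2*q)/k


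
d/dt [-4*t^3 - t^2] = 2*t*(-6*t - 1)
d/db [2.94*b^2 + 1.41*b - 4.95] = 5.88*b + 1.41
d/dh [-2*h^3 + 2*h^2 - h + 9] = -6*h^2 + 4*h - 1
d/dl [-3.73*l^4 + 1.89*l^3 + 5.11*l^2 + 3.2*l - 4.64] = -14.92*l^3 + 5.67*l^2 + 10.22*l + 3.2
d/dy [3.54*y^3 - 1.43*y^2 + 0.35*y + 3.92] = 10.62*y^2 - 2.86*y + 0.35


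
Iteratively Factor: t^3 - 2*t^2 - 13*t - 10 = (t + 2)*(t^2 - 4*t - 5) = (t + 1)*(t + 2)*(t - 5)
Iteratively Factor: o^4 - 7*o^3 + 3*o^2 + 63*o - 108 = (o - 3)*(o^3 - 4*o^2 - 9*o + 36) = (o - 3)^2*(o^2 - o - 12) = (o - 4)*(o - 3)^2*(o + 3)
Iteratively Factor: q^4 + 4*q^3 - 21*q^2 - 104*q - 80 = (q + 1)*(q^3 + 3*q^2 - 24*q - 80) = (q + 1)*(q + 4)*(q^2 - q - 20) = (q - 5)*(q + 1)*(q + 4)*(q + 4)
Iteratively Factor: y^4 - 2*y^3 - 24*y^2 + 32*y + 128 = (y + 2)*(y^3 - 4*y^2 - 16*y + 64) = (y + 2)*(y + 4)*(y^2 - 8*y + 16) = (y - 4)*(y + 2)*(y + 4)*(y - 4)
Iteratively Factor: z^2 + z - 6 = (z + 3)*(z - 2)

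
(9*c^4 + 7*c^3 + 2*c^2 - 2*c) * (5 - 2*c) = -18*c^5 + 31*c^4 + 31*c^3 + 14*c^2 - 10*c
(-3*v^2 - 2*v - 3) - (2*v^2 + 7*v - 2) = -5*v^2 - 9*v - 1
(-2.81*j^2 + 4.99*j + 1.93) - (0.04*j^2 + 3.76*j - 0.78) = -2.85*j^2 + 1.23*j + 2.71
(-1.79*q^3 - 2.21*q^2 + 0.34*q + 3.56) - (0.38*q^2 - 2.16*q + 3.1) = -1.79*q^3 - 2.59*q^2 + 2.5*q + 0.46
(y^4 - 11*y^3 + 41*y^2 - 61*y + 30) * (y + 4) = y^5 - 7*y^4 - 3*y^3 + 103*y^2 - 214*y + 120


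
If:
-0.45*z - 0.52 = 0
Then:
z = -1.16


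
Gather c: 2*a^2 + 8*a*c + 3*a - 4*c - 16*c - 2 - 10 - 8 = 2*a^2 + 3*a + c*(8*a - 20) - 20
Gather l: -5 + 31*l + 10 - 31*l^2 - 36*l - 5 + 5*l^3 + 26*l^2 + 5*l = 5*l^3 - 5*l^2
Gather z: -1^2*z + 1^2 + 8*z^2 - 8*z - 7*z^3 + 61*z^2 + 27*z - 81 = -7*z^3 + 69*z^2 + 18*z - 80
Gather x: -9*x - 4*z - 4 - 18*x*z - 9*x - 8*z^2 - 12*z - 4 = x*(-18*z - 18) - 8*z^2 - 16*z - 8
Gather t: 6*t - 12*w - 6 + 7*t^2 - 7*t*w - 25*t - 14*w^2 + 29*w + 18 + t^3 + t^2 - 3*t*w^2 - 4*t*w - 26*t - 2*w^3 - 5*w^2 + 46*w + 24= t^3 + 8*t^2 + t*(-3*w^2 - 11*w - 45) - 2*w^3 - 19*w^2 + 63*w + 36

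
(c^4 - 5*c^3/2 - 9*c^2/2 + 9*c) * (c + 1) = c^5 - 3*c^4/2 - 7*c^3 + 9*c^2/2 + 9*c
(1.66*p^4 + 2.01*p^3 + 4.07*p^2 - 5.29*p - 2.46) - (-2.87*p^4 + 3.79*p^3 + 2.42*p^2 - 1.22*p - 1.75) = 4.53*p^4 - 1.78*p^3 + 1.65*p^2 - 4.07*p - 0.71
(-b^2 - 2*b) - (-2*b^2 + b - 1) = b^2 - 3*b + 1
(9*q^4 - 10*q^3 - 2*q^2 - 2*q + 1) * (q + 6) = 9*q^5 + 44*q^4 - 62*q^3 - 14*q^2 - 11*q + 6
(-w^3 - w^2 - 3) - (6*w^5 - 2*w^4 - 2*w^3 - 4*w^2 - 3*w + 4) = -6*w^5 + 2*w^4 + w^3 + 3*w^2 + 3*w - 7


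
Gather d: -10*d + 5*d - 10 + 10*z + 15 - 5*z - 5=-5*d + 5*z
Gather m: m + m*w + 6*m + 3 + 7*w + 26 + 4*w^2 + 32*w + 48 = m*(w + 7) + 4*w^2 + 39*w + 77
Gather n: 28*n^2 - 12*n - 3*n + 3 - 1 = 28*n^2 - 15*n + 2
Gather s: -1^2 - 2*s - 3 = -2*s - 4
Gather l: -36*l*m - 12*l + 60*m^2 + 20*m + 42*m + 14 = l*(-36*m - 12) + 60*m^2 + 62*m + 14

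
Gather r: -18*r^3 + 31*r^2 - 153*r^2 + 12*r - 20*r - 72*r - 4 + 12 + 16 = -18*r^3 - 122*r^2 - 80*r + 24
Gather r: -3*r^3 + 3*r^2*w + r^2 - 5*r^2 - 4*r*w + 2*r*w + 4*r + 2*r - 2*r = -3*r^3 + r^2*(3*w - 4) + r*(4 - 2*w)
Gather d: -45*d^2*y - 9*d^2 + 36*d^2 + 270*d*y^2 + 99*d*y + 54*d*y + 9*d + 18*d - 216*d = d^2*(27 - 45*y) + d*(270*y^2 + 153*y - 189)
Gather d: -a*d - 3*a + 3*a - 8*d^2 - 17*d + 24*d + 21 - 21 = -8*d^2 + d*(7 - a)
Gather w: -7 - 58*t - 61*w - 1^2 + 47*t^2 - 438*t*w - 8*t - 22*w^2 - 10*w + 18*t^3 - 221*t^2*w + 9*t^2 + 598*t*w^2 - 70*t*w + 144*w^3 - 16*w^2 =18*t^3 + 56*t^2 - 66*t + 144*w^3 + w^2*(598*t - 38) + w*(-221*t^2 - 508*t - 71) - 8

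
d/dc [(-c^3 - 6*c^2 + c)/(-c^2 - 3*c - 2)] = (c^4 + 6*c^3 + 25*c^2 + 24*c - 2)/(c^4 + 6*c^3 + 13*c^2 + 12*c + 4)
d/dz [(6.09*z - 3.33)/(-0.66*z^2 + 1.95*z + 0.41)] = (4.0194*z^2 - 4.3956*z + 8.9904)/(0.4356*z^4 - 2.574*z^3 + 3.2613*z^2 + 1.599*z + 0.1681)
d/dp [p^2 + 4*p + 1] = 2*p + 4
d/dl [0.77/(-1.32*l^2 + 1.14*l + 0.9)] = (2.0328*l - 0.8778)/(-1.32*l^2 + 1.14*l + 0.9)^2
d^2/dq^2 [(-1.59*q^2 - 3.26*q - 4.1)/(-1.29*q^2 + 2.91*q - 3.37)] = (3.5527136788005e-15*q^4 + 22.787334*q^3 - 0.536382000000007*q^2 - 177.379128*q + 133.845186)/(2.146689*q^6 - 14.527593*q^5 + 49.595598*q^4 - 100.546029*q^3 + 129.563694*q^2 - 99.145737*q + 38.272753)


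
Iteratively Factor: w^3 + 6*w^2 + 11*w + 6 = (w + 3)*(w^2 + 3*w + 2) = (w + 2)*(w + 3)*(w + 1)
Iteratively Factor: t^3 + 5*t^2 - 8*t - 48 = (t - 3)*(t^2 + 8*t + 16) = (t - 3)*(t + 4)*(t + 4)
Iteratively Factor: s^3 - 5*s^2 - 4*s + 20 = (s - 2)*(s^2 - 3*s - 10) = (s - 5)*(s - 2)*(s + 2)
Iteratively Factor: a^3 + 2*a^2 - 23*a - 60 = (a + 4)*(a^2 - 2*a - 15) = (a + 3)*(a + 4)*(a - 5)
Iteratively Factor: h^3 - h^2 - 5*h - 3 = (h + 1)*(h^2 - 2*h - 3) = (h - 3)*(h + 1)*(h + 1)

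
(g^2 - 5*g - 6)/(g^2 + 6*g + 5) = (g - 6)/(g + 5)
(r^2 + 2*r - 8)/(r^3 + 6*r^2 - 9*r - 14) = (r + 4)/(r^2 + 8*r + 7)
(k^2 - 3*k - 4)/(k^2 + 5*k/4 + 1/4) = 4*(k - 4)/(4*k + 1)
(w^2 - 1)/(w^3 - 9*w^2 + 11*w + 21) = (w - 1)/(w^2 - 10*w + 21)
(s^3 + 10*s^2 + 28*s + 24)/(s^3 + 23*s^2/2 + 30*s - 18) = 2*(s^2 + 4*s + 4)/(2*s^2 + 11*s - 6)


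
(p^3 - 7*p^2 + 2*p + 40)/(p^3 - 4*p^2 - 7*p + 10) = (p - 4)/(p - 1)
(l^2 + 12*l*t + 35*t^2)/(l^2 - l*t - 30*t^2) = (-l - 7*t)/(-l + 6*t)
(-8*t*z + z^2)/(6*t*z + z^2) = (-8*t + z)/(6*t + z)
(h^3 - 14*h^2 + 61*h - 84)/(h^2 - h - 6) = (h^2 - 11*h + 28)/(h + 2)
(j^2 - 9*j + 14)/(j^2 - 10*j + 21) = (j - 2)/(j - 3)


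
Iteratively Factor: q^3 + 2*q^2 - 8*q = (q - 2)*(q^2 + 4*q) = (q - 2)*(q + 4)*(q)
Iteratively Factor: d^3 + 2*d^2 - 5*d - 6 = (d + 1)*(d^2 + d - 6) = (d - 2)*(d + 1)*(d + 3)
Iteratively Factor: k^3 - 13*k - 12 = (k + 3)*(k^2 - 3*k - 4) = (k + 1)*(k + 3)*(k - 4)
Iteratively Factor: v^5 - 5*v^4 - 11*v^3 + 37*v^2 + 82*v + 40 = (v + 2)*(v^4 - 7*v^3 + 3*v^2 + 31*v + 20) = (v - 5)*(v + 2)*(v^3 - 2*v^2 - 7*v - 4) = (v - 5)*(v + 1)*(v + 2)*(v^2 - 3*v - 4) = (v - 5)*(v + 1)^2*(v + 2)*(v - 4)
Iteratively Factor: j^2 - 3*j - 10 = (j - 5)*(j + 2)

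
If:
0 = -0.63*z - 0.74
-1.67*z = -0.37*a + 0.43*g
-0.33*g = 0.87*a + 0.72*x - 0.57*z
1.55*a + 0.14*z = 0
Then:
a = 0.11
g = 4.65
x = -3.19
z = -1.17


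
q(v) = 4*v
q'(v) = 4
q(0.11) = 0.44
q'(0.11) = 4.00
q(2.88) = 11.52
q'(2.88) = 4.00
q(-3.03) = -12.12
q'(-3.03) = 4.00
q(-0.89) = -3.56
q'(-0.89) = 4.00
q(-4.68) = -18.72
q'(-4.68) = 4.00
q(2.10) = 8.40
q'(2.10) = 4.00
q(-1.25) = -5.00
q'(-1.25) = 4.00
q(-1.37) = -5.48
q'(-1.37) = 4.00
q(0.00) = 0.00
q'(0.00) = 4.00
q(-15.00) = -60.00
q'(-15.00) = 4.00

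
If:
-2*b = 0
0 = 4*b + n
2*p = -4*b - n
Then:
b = 0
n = 0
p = 0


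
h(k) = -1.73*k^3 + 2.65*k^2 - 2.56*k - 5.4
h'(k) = -5.19*k^2 + 5.3*k - 2.56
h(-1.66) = 14.07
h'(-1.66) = -25.66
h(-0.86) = -0.14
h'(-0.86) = -10.96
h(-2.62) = 50.61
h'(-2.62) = -52.07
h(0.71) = -6.50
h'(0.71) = -1.41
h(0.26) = -5.92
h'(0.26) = -1.53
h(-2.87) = 64.67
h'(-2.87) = -60.52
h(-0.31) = -4.30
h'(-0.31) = -4.70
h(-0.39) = -3.90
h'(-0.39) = -5.42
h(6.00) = -299.04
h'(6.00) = -157.60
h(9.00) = -1074.96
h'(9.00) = -375.25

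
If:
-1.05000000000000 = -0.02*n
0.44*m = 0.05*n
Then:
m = 5.97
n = 52.50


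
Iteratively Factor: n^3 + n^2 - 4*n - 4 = (n - 2)*(n^2 + 3*n + 2) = (n - 2)*(n + 2)*(n + 1)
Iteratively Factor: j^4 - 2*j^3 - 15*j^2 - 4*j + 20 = (j + 2)*(j^3 - 4*j^2 - 7*j + 10) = (j - 5)*(j + 2)*(j^2 + j - 2) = (j - 5)*(j - 1)*(j + 2)*(j + 2)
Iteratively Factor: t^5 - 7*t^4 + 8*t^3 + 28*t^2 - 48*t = (t - 2)*(t^4 - 5*t^3 - 2*t^2 + 24*t) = (t - 3)*(t - 2)*(t^3 - 2*t^2 - 8*t) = t*(t - 3)*(t - 2)*(t^2 - 2*t - 8) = t*(t - 4)*(t - 3)*(t - 2)*(t + 2)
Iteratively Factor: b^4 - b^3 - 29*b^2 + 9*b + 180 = (b - 3)*(b^3 + 2*b^2 - 23*b - 60) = (b - 5)*(b - 3)*(b^2 + 7*b + 12) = (b - 5)*(b - 3)*(b + 4)*(b + 3)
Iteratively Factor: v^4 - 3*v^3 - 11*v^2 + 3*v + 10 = (v + 1)*(v^3 - 4*v^2 - 7*v + 10) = (v - 5)*(v + 1)*(v^2 + v - 2) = (v - 5)*(v - 1)*(v + 1)*(v + 2)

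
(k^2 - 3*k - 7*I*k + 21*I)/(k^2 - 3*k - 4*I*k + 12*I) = (k - 7*I)/(k - 4*I)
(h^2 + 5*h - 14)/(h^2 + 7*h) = (h - 2)/h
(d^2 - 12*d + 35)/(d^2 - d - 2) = (-d^2 + 12*d - 35)/(-d^2 + d + 2)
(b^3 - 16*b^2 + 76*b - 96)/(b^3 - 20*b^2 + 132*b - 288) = (b - 2)/(b - 6)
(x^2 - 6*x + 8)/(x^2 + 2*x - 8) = (x - 4)/(x + 4)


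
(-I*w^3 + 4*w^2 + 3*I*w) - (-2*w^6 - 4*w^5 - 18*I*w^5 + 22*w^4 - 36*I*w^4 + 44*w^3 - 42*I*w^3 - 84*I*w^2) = 2*w^6 + 4*w^5 + 18*I*w^5 - 22*w^4 + 36*I*w^4 - 44*w^3 + 41*I*w^3 + 4*w^2 + 84*I*w^2 + 3*I*w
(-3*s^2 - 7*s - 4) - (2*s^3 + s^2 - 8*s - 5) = -2*s^3 - 4*s^2 + s + 1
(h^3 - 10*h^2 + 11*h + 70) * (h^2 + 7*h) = h^5 - 3*h^4 - 59*h^3 + 147*h^2 + 490*h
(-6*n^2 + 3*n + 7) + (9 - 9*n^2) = -15*n^2 + 3*n + 16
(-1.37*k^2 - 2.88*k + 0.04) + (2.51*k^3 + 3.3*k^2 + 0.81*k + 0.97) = 2.51*k^3 + 1.93*k^2 - 2.07*k + 1.01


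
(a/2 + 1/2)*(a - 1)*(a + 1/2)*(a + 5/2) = a^4/2 + 3*a^3/2 + a^2/8 - 3*a/2 - 5/8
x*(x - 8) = x^2 - 8*x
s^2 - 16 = (s - 4)*(s + 4)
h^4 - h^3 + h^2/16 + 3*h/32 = h*(h - 3/4)*(h - 1/2)*(h + 1/4)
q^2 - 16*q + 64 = (q - 8)^2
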